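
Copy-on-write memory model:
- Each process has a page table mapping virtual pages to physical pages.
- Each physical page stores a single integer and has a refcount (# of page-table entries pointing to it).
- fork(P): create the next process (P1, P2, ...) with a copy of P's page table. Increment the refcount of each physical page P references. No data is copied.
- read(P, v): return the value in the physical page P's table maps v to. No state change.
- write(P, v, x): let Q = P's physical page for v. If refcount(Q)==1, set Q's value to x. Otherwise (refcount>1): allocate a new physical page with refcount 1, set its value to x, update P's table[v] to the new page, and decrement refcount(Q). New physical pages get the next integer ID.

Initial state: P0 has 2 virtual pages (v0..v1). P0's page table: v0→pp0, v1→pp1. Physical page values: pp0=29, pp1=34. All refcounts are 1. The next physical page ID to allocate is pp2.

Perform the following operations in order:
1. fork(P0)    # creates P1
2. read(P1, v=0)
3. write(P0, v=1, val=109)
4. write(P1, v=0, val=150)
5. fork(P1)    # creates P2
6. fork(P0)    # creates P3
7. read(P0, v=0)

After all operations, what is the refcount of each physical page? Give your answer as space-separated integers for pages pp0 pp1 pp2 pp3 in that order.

Op 1: fork(P0) -> P1. 2 ppages; refcounts: pp0:2 pp1:2
Op 2: read(P1, v0) -> 29. No state change.
Op 3: write(P0, v1, 109). refcount(pp1)=2>1 -> COPY to pp2. 3 ppages; refcounts: pp0:2 pp1:1 pp2:1
Op 4: write(P1, v0, 150). refcount(pp0)=2>1 -> COPY to pp3. 4 ppages; refcounts: pp0:1 pp1:1 pp2:1 pp3:1
Op 5: fork(P1) -> P2. 4 ppages; refcounts: pp0:1 pp1:2 pp2:1 pp3:2
Op 6: fork(P0) -> P3. 4 ppages; refcounts: pp0:2 pp1:2 pp2:2 pp3:2
Op 7: read(P0, v0) -> 29. No state change.

Answer: 2 2 2 2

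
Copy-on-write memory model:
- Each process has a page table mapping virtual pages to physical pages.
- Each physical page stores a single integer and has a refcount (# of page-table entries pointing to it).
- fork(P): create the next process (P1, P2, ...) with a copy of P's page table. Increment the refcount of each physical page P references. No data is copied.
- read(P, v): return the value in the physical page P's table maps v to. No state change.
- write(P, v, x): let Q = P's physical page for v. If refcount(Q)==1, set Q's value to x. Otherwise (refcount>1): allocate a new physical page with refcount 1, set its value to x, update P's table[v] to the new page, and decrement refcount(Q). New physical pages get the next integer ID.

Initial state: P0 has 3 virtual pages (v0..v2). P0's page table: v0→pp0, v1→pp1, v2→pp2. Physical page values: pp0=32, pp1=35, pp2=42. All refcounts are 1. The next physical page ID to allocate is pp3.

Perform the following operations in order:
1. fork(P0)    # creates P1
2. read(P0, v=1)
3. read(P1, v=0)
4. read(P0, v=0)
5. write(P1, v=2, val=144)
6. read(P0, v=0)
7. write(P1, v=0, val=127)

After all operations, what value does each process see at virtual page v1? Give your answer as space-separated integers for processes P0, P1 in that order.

Op 1: fork(P0) -> P1. 3 ppages; refcounts: pp0:2 pp1:2 pp2:2
Op 2: read(P0, v1) -> 35. No state change.
Op 3: read(P1, v0) -> 32. No state change.
Op 4: read(P0, v0) -> 32. No state change.
Op 5: write(P1, v2, 144). refcount(pp2)=2>1 -> COPY to pp3. 4 ppages; refcounts: pp0:2 pp1:2 pp2:1 pp3:1
Op 6: read(P0, v0) -> 32. No state change.
Op 7: write(P1, v0, 127). refcount(pp0)=2>1 -> COPY to pp4. 5 ppages; refcounts: pp0:1 pp1:2 pp2:1 pp3:1 pp4:1
P0: v1 -> pp1 = 35
P1: v1 -> pp1 = 35

Answer: 35 35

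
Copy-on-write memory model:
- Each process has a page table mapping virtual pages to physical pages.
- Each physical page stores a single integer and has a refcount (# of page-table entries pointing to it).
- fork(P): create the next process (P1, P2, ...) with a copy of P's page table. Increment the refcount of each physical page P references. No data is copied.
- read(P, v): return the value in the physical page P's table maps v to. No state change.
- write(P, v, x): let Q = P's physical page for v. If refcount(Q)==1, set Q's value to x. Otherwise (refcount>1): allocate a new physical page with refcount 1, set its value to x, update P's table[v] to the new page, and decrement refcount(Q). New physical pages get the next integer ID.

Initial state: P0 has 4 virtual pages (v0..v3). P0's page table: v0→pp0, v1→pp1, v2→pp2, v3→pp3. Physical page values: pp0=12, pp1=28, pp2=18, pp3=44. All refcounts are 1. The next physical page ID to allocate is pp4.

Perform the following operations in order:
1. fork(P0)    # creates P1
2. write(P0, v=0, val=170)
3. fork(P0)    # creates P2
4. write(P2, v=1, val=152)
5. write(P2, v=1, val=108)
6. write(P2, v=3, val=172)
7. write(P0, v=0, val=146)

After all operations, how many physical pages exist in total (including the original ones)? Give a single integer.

Answer: 8

Derivation:
Op 1: fork(P0) -> P1. 4 ppages; refcounts: pp0:2 pp1:2 pp2:2 pp3:2
Op 2: write(P0, v0, 170). refcount(pp0)=2>1 -> COPY to pp4. 5 ppages; refcounts: pp0:1 pp1:2 pp2:2 pp3:2 pp4:1
Op 3: fork(P0) -> P2. 5 ppages; refcounts: pp0:1 pp1:3 pp2:3 pp3:3 pp4:2
Op 4: write(P2, v1, 152). refcount(pp1)=3>1 -> COPY to pp5. 6 ppages; refcounts: pp0:1 pp1:2 pp2:3 pp3:3 pp4:2 pp5:1
Op 5: write(P2, v1, 108). refcount(pp5)=1 -> write in place. 6 ppages; refcounts: pp0:1 pp1:2 pp2:3 pp3:3 pp4:2 pp5:1
Op 6: write(P2, v3, 172). refcount(pp3)=3>1 -> COPY to pp6. 7 ppages; refcounts: pp0:1 pp1:2 pp2:3 pp3:2 pp4:2 pp5:1 pp6:1
Op 7: write(P0, v0, 146). refcount(pp4)=2>1 -> COPY to pp7. 8 ppages; refcounts: pp0:1 pp1:2 pp2:3 pp3:2 pp4:1 pp5:1 pp6:1 pp7:1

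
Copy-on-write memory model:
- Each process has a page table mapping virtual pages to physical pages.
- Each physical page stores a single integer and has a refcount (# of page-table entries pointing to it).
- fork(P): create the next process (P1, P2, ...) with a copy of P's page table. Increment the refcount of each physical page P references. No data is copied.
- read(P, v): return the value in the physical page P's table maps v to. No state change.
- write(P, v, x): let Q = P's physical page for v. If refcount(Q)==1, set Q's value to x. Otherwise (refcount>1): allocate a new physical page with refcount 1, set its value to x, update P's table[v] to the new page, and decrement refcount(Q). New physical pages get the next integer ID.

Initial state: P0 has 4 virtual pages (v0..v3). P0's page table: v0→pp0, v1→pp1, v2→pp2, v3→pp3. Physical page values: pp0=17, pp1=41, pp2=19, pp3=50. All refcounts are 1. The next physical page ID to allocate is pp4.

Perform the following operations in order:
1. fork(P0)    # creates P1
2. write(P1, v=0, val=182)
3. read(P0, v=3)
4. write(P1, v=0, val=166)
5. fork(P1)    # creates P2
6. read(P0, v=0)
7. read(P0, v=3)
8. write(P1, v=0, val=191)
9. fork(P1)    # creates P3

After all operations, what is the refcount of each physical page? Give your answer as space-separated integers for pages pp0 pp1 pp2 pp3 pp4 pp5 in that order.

Answer: 1 4 4 4 1 2

Derivation:
Op 1: fork(P0) -> P1. 4 ppages; refcounts: pp0:2 pp1:2 pp2:2 pp3:2
Op 2: write(P1, v0, 182). refcount(pp0)=2>1 -> COPY to pp4. 5 ppages; refcounts: pp0:1 pp1:2 pp2:2 pp3:2 pp4:1
Op 3: read(P0, v3) -> 50. No state change.
Op 4: write(P1, v0, 166). refcount(pp4)=1 -> write in place. 5 ppages; refcounts: pp0:1 pp1:2 pp2:2 pp3:2 pp4:1
Op 5: fork(P1) -> P2. 5 ppages; refcounts: pp0:1 pp1:3 pp2:3 pp3:3 pp4:2
Op 6: read(P0, v0) -> 17. No state change.
Op 7: read(P0, v3) -> 50. No state change.
Op 8: write(P1, v0, 191). refcount(pp4)=2>1 -> COPY to pp5. 6 ppages; refcounts: pp0:1 pp1:3 pp2:3 pp3:3 pp4:1 pp5:1
Op 9: fork(P1) -> P3. 6 ppages; refcounts: pp0:1 pp1:4 pp2:4 pp3:4 pp4:1 pp5:2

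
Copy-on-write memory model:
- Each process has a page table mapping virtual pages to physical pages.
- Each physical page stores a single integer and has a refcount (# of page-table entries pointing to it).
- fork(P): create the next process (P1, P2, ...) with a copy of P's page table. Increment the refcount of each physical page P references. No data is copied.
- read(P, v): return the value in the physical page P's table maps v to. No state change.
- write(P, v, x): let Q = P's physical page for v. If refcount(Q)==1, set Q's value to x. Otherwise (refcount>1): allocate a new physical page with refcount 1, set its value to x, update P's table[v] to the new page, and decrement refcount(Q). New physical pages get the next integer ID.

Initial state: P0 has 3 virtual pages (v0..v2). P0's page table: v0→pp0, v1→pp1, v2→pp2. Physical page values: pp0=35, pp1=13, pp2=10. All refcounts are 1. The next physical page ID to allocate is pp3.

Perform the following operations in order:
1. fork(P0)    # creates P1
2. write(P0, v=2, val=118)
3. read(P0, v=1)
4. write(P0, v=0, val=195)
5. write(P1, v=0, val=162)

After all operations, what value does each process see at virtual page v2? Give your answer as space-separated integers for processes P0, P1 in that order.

Answer: 118 10

Derivation:
Op 1: fork(P0) -> P1. 3 ppages; refcounts: pp0:2 pp1:2 pp2:2
Op 2: write(P0, v2, 118). refcount(pp2)=2>1 -> COPY to pp3. 4 ppages; refcounts: pp0:2 pp1:2 pp2:1 pp3:1
Op 3: read(P0, v1) -> 13. No state change.
Op 4: write(P0, v0, 195). refcount(pp0)=2>1 -> COPY to pp4. 5 ppages; refcounts: pp0:1 pp1:2 pp2:1 pp3:1 pp4:1
Op 5: write(P1, v0, 162). refcount(pp0)=1 -> write in place. 5 ppages; refcounts: pp0:1 pp1:2 pp2:1 pp3:1 pp4:1
P0: v2 -> pp3 = 118
P1: v2 -> pp2 = 10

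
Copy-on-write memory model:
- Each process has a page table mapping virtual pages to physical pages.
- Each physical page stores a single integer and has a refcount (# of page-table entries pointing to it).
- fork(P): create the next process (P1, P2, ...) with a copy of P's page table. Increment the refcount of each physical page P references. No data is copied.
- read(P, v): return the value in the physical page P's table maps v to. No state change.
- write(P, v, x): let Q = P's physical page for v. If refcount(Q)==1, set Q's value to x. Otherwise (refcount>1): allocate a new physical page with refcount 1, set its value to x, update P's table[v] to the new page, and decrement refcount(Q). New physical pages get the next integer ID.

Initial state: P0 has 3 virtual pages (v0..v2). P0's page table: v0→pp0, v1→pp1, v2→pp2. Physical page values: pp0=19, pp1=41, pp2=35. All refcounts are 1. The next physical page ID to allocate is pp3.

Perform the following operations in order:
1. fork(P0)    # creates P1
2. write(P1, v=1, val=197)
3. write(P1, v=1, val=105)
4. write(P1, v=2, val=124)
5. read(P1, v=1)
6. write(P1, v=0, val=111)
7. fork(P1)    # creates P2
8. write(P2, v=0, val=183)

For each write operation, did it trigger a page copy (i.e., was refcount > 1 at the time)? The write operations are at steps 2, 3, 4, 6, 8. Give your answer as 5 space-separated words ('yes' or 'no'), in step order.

Op 1: fork(P0) -> P1. 3 ppages; refcounts: pp0:2 pp1:2 pp2:2
Op 2: write(P1, v1, 197). refcount(pp1)=2>1 -> COPY to pp3. 4 ppages; refcounts: pp0:2 pp1:1 pp2:2 pp3:1
Op 3: write(P1, v1, 105). refcount(pp3)=1 -> write in place. 4 ppages; refcounts: pp0:2 pp1:1 pp2:2 pp3:1
Op 4: write(P1, v2, 124). refcount(pp2)=2>1 -> COPY to pp4. 5 ppages; refcounts: pp0:2 pp1:1 pp2:1 pp3:1 pp4:1
Op 5: read(P1, v1) -> 105. No state change.
Op 6: write(P1, v0, 111). refcount(pp0)=2>1 -> COPY to pp5. 6 ppages; refcounts: pp0:1 pp1:1 pp2:1 pp3:1 pp4:1 pp5:1
Op 7: fork(P1) -> P2. 6 ppages; refcounts: pp0:1 pp1:1 pp2:1 pp3:2 pp4:2 pp5:2
Op 8: write(P2, v0, 183). refcount(pp5)=2>1 -> COPY to pp6. 7 ppages; refcounts: pp0:1 pp1:1 pp2:1 pp3:2 pp4:2 pp5:1 pp6:1

yes no yes yes yes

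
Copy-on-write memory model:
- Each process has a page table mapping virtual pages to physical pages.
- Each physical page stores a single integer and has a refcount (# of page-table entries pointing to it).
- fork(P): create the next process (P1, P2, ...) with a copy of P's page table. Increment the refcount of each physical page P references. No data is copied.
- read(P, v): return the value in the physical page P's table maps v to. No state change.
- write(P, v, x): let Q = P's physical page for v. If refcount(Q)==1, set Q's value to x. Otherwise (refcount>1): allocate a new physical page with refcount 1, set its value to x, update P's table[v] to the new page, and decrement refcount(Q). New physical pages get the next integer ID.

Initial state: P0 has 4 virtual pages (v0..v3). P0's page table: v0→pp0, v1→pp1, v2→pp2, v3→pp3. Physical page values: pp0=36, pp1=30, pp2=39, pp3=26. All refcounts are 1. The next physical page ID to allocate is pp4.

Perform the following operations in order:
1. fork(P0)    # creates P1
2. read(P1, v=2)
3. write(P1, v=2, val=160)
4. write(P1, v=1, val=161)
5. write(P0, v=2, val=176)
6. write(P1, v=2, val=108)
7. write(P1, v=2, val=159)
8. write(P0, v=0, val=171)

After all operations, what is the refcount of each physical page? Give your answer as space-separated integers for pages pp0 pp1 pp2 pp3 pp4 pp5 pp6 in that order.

Op 1: fork(P0) -> P1. 4 ppages; refcounts: pp0:2 pp1:2 pp2:2 pp3:2
Op 2: read(P1, v2) -> 39. No state change.
Op 3: write(P1, v2, 160). refcount(pp2)=2>1 -> COPY to pp4. 5 ppages; refcounts: pp0:2 pp1:2 pp2:1 pp3:2 pp4:1
Op 4: write(P1, v1, 161). refcount(pp1)=2>1 -> COPY to pp5. 6 ppages; refcounts: pp0:2 pp1:1 pp2:1 pp3:2 pp4:1 pp5:1
Op 5: write(P0, v2, 176). refcount(pp2)=1 -> write in place. 6 ppages; refcounts: pp0:2 pp1:1 pp2:1 pp3:2 pp4:1 pp5:1
Op 6: write(P1, v2, 108). refcount(pp4)=1 -> write in place. 6 ppages; refcounts: pp0:2 pp1:1 pp2:1 pp3:2 pp4:1 pp5:1
Op 7: write(P1, v2, 159). refcount(pp4)=1 -> write in place. 6 ppages; refcounts: pp0:2 pp1:1 pp2:1 pp3:2 pp4:1 pp5:1
Op 8: write(P0, v0, 171). refcount(pp0)=2>1 -> COPY to pp6. 7 ppages; refcounts: pp0:1 pp1:1 pp2:1 pp3:2 pp4:1 pp5:1 pp6:1

Answer: 1 1 1 2 1 1 1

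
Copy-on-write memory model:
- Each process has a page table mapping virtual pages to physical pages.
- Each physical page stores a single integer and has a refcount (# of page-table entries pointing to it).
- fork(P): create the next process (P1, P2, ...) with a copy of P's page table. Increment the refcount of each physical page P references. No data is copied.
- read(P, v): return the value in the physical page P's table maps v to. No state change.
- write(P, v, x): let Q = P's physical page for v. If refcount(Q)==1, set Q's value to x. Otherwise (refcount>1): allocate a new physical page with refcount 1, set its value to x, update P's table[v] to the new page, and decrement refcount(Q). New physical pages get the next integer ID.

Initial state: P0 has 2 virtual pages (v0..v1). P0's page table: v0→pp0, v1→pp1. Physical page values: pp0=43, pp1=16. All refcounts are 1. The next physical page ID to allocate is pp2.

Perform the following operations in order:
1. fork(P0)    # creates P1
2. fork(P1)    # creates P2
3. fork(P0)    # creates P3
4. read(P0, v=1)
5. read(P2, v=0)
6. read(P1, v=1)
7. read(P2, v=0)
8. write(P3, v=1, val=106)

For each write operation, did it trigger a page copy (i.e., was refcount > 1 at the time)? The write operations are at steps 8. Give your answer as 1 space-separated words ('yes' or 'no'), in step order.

Op 1: fork(P0) -> P1. 2 ppages; refcounts: pp0:2 pp1:2
Op 2: fork(P1) -> P2. 2 ppages; refcounts: pp0:3 pp1:3
Op 3: fork(P0) -> P3. 2 ppages; refcounts: pp0:4 pp1:4
Op 4: read(P0, v1) -> 16. No state change.
Op 5: read(P2, v0) -> 43. No state change.
Op 6: read(P1, v1) -> 16. No state change.
Op 7: read(P2, v0) -> 43. No state change.
Op 8: write(P3, v1, 106). refcount(pp1)=4>1 -> COPY to pp2. 3 ppages; refcounts: pp0:4 pp1:3 pp2:1

yes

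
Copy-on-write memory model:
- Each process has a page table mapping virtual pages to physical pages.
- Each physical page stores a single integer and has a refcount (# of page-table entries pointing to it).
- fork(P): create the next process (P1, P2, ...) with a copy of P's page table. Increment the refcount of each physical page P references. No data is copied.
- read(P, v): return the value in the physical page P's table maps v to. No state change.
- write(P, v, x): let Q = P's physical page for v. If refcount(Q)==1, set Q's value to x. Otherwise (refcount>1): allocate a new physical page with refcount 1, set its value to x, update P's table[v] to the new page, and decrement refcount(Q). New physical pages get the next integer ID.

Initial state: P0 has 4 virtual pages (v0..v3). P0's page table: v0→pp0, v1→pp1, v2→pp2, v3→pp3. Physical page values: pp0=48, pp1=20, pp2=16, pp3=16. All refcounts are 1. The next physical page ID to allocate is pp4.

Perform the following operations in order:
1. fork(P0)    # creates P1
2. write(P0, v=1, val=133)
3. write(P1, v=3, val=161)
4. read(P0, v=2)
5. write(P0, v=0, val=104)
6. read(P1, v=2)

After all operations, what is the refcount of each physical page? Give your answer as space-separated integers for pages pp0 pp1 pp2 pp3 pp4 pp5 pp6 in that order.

Answer: 1 1 2 1 1 1 1

Derivation:
Op 1: fork(P0) -> P1. 4 ppages; refcounts: pp0:2 pp1:2 pp2:2 pp3:2
Op 2: write(P0, v1, 133). refcount(pp1)=2>1 -> COPY to pp4. 5 ppages; refcounts: pp0:2 pp1:1 pp2:2 pp3:2 pp4:1
Op 3: write(P1, v3, 161). refcount(pp3)=2>1 -> COPY to pp5. 6 ppages; refcounts: pp0:2 pp1:1 pp2:2 pp3:1 pp4:1 pp5:1
Op 4: read(P0, v2) -> 16. No state change.
Op 5: write(P0, v0, 104). refcount(pp0)=2>1 -> COPY to pp6. 7 ppages; refcounts: pp0:1 pp1:1 pp2:2 pp3:1 pp4:1 pp5:1 pp6:1
Op 6: read(P1, v2) -> 16. No state change.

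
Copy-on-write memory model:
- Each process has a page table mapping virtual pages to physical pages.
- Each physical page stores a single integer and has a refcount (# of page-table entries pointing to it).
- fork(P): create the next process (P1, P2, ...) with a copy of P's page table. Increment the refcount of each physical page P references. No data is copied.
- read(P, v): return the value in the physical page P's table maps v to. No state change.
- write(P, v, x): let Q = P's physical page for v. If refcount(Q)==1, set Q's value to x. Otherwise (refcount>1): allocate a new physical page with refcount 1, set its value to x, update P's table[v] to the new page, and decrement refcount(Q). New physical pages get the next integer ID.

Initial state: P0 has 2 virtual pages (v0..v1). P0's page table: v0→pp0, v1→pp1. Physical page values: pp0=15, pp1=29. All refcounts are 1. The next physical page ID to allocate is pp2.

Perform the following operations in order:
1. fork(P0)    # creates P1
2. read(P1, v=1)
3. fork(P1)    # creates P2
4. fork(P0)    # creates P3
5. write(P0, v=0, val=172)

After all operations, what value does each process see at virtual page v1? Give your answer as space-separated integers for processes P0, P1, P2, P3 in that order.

Op 1: fork(P0) -> P1. 2 ppages; refcounts: pp0:2 pp1:2
Op 2: read(P1, v1) -> 29. No state change.
Op 3: fork(P1) -> P2. 2 ppages; refcounts: pp0:3 pp1:3
Op 4: fork(P0) -> P3. 2 ppages; refcounts: pp0:4 pp1:4
Op 5: write(P0, v0, 172). refcount(pp0)=4>1 -> COPY to pp2. 3 ppages; refcounts: pp0:3 pp1:4 pp2:1
P0: v1 -> pp1 = 29
P1: v1 -> pp1 = 29
P2: v1 -> pp1 = 29
P3: v1 -> pp1 = 29

Answer: 29 29 29 29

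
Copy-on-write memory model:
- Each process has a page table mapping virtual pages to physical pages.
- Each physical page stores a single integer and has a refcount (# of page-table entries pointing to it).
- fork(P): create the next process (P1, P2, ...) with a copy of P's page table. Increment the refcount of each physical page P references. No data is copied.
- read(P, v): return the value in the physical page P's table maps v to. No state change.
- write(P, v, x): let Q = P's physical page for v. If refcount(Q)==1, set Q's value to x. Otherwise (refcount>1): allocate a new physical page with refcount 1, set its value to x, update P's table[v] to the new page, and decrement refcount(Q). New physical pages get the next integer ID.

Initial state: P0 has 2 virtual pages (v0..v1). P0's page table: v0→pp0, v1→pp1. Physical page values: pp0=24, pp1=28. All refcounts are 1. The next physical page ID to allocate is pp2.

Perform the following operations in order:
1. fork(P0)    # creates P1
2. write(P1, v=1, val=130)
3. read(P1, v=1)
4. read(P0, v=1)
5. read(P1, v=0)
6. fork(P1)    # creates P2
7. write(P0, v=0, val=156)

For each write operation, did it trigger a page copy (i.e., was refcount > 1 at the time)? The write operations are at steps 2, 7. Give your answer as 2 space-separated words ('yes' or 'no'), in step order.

Op 1: fork(P0) -> P1. 2 ppages; refcounts: pp0:2 pp1:2
Op 2: write(P1, v1, 130). refcount(pp1)=2>1 -> COPY to pp2. 3 ppages; refcounts: pp0:2 pp1:1 pp2:1
Op 3: read(P1, v1) -> 130. No state change.
Op 4: read(P0, v1) -> 28. No state change.
Op 5: read(P1, v0) -> 24. No state change.
Op 6: fork(P1) -> P2. 3 ppages; refcounts: pp0:3 pp1:1 pp2:2
Op 7: write(P0, v0, 156). refcount(pp0)=3>1 -> COPY to pp3. 4 ppages; refcounts: pp0:2 pp1:1 pp2:2 pp3:1

yes yes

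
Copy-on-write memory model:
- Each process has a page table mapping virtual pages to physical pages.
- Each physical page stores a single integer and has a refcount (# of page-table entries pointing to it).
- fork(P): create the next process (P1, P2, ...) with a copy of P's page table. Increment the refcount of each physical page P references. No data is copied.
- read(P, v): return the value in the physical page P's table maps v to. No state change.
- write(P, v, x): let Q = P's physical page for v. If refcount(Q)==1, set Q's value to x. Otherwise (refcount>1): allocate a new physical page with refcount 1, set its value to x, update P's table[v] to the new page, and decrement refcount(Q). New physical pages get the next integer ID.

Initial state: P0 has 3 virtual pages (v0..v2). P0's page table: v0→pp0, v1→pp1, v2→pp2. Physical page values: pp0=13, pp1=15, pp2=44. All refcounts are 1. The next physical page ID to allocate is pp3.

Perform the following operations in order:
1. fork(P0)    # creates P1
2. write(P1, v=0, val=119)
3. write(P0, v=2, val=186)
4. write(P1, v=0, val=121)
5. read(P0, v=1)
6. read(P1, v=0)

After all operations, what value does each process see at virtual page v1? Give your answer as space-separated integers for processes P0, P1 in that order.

Op 1: fork(P0) -> P1. 3 ppages; refcounts: pp0:2 pp1:2 pp2:2
Op 2: write(P1, v0, 119). refcount(pp0)=2>1 -> COPY to pp3. 4 ppages; refcounts: pp0:1 pp1:2 pp2:2 pp3:1
Op 3: write(P0, v2, 186). refcount(pp2)=2>1 -> COPY to pp4. 5 ppages; refcounts: pp0:1 pp1:2 pp2:1 pp3:1 pp4:1
Op 4: write(P1, v0, 121). refcount(pp3)=1 -> write in place. 5 ppages; refcounts: pp0:1 pp1:2 pp2:1 pp3:1 pp4:1
Op 5: read(P0, v1) -> 15. No state change.
Op 6: read(P1, v0) -> 121. No state change.
P0: v1 -> pp1 = 15
P1: v1 -> pp1 = 15

Answer: 15 15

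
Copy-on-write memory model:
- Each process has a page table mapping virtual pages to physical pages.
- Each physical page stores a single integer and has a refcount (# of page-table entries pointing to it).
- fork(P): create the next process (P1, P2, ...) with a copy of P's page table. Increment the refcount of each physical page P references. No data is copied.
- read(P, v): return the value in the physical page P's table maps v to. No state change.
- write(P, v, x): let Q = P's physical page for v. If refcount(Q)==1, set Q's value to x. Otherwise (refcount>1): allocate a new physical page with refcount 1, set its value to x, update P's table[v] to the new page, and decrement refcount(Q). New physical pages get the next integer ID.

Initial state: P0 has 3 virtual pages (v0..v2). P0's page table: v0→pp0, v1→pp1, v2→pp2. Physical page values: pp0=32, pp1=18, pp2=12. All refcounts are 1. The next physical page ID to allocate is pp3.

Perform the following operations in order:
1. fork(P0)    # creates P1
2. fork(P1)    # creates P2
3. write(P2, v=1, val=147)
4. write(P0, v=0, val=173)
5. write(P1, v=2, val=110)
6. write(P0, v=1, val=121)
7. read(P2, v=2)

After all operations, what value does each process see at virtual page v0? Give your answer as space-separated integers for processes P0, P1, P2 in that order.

Answer: 173 32 32

Derivation:
Op 1: fork(P0) -> P1. 3 ppages; refcounts: pp0:2 pp1:2 pp2:2
Op 2: fork(P1) -> P2. 3 ppages; refcounts: pp0:3 pp1:3 pp2:3
Op 3: write(P2, v1, 147). refcount(pp1)=3>1 -> COPY to pp3. 4 ppages; refcounts: pp0:3 pp1:2 pp2:3 pp3:1
Op 4: write(P0, v0, 173). refcount(pp0)=3>1 -> COPY to pp4. 5 ppages; refcounts: pp0:2 pp1:2 pp2:3 pp3:1 pp4:1
Op 5: write(P1, v2, 110). refcount(pp2)=3>1 -> COPY to pp5. 6 ppages; refcounts: pp0:2 pp1:2 pp2:2 pp3:1 pp4:1 pp5:1
Op 6: write(P0, v1, 121). refcount(pp1)=2>1 -> COPY to pp6. 7 ppages; refcounts: pp0:2 pp1:1 pp2:2 pp3:1 pp4:1 pp5:1 pp6:1
Op 7: read(P2, v2) -> 12. No state change.
P0: v0 -> pp4 = 173
P1: v0 -> pp0 = 32
P2: v0 -> pp0 = 32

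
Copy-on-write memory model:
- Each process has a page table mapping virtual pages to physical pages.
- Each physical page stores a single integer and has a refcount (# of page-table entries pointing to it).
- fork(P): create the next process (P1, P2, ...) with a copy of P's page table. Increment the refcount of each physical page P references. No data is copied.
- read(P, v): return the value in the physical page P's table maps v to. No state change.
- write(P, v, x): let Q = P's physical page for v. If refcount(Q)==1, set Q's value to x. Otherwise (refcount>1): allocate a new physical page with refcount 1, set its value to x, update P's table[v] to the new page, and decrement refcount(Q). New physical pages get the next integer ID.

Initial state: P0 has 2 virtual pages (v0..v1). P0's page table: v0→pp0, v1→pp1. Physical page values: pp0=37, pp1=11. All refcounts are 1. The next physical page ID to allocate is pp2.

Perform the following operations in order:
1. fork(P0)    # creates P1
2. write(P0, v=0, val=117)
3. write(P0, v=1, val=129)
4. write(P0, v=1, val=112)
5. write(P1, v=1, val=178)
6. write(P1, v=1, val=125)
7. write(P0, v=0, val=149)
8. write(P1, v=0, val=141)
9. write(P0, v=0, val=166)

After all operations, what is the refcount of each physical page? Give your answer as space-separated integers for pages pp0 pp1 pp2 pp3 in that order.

Answer: 1 1 1 1

Derivation:
Op 1: fork(P0) -> P1. 2 ppages; refcounts: pp0:2 pp1:2
Op 2: write(P0, v0, 117). refcount(pp0)=2>1 -> COPY to pp2. 3 ppages; refcounts: pp0:1 pp1:2 pp2:1
Op 3: write(P0, v1, 129). refcount(pp1)=2>1 -> COPY to pp3. 4 ppages; refcounts: pp0:1 pp1:1 pp2:1 pp3:1
Op 4: write(P0, v1, 112). refcount(pp3)=1 -> write in place. 4 ppages; refcounts: pp0:1 pp1:1 pp2:1 pp3:1
Op 5: write(P1, v1, 178). refcount(pp1)=1 -> write in place. 4 ppages; refcounts: pp0:1 pp1:1 pp2:1 pp3:1
Op 6: write(P1, v1, 125). refcount(pp1)=1 -> write in place. 4 ppages; refcounts: pp0:1 pp1:1 pp2:1 pp3:1
Op 7: write(P0, v0, 149). refcount(pp2)=1 -> write in place. 4 ppages; refcounts: pp0:1 pp1:1 pp2:1 pp3:1
Op 8: write(P1, v0, 141). refcount(pp0)=1 -> write in place. 4 ppages; refcounts: pp0:1 pp1:1 pp2:1 pp3:1
Op 9: write(P0, v0, 166). refcount(pp2)=1 -> write in place. 4 ppages; refcounts: pp0:1 pp1:1 pp2:1 pp3:1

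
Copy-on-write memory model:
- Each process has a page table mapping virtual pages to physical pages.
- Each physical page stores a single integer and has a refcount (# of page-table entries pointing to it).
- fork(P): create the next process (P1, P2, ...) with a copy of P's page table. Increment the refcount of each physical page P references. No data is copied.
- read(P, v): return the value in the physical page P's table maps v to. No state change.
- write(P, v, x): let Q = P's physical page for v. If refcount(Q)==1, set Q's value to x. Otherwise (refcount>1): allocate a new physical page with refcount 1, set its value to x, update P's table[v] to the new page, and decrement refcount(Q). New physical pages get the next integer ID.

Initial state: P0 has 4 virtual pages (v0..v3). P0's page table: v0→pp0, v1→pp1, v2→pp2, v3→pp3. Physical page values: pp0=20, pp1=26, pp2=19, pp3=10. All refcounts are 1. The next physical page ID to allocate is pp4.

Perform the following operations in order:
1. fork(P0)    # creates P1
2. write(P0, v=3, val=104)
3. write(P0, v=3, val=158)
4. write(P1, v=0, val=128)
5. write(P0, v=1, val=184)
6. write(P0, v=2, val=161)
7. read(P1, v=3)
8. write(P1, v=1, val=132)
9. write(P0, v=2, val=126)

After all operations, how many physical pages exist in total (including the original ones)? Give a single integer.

Op 1: fork(P0) -> P1. 4 ppages; refcounts: pp0:2 pp1:2 pp2:2 pp3:2
Op 2: write(P0, v3, 104). refcount(pp3)=2>1 -> COPY to pp4. 5 ppages; refcounts: pp0:2 pp1:2 pp2:2 pp3:1 pp4:1
Op 3: write(P0, v3, 158). refcount(pp4)=1 -> write in place. 5 ppages; refcounts: pp0:2 pp1:2 pp2:2 pp3:1 pp4:1
Op 4: write(P1, v0, 128). refcount(pp0)=2>1 -> COPY to pp5. 6 ppages; refcounts: pp0:1 pp1:2 pp2:2 pp3:1 pp4:1 pp5:1
Op 5: write(P0, v1, 184). refcount(pp1)=2>1 -> COPY to pp6. 7 ppages; refcounts: pp0:1 pp1:1 pp2:2 pp3:1 pp4:1 pp5:1 pp6:1
Op 6: write(P0, v2, 161). refcount(pp2)=2>1 -> COPY to pp7. 8 ppages; refcounts: pp0:1 pp1:1 pp2:1 pp3:1 pp4:1 pp5:1 pp6:1 pp7:1
Op 7: read(P1, v3) -> 10. No state change.
Op 8: write(P1, v1, 132). refcount(pp1)=1 -> write in place. 8 ppages; refcounts: pp0:1 pp1:1 pp2:1 pp3:1 pp4:1 pp5:1 pp6:1 pp7:1
Op 9: write(P0, v2, 126). refcount(pp7)=1 -> write in place. 8 ppages; refcounts: pp0:1 pp1:1 pp2:1 pp3:1 pp4:1 pp5:1 pp6:1 pp7:1

Answer: 8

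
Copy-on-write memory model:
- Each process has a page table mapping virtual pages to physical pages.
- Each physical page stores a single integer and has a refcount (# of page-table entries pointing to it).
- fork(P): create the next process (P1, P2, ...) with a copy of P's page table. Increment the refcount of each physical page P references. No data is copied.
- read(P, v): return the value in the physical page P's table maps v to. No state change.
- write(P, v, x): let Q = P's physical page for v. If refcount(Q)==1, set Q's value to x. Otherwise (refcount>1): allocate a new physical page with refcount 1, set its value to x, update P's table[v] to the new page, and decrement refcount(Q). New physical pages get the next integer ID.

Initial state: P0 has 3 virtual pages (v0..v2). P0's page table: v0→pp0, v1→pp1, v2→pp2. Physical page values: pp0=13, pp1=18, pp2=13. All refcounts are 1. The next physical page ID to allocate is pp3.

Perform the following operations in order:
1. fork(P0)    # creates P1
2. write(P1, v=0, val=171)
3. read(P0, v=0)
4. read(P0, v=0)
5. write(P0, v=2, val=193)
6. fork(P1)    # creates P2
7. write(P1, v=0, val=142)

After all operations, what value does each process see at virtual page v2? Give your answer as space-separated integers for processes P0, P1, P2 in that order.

Op 1: fork(P0) -> P1. 3 ppages; refcounts: pp0:2 pp1:2 pp2:2
Op 2: write(P1, v0, 171). refcount(pp0)=2>1 -> COPY to pp3. 4 ppages; refcounts: pp0:1 pp1:2 pp2:2 pp3:1
Op 3: read(P0, v0) -> 13. No state change.
Op 4: read(P0, v0) -> 13. No state change.
Op 5: write(P0, v2, 193). refcount(pp2)=2>1 -> COPY to pp4. 5 ppages; refcounts: pp0:1 pp1:2 pp2:1 pp3:1 pp4:1
Op 6: fork(P1) -> P2. 5 ppages; refcounts: pp0:1 pp1:3 pp2:2 pp3:2 pp4:1
Op 7: write(P1, v0, 142). refcount(pp3)=2>1 -> COPY to pp5. 6 ppages; refcounts: pp0:1 pp1:3 pp2:2 pp3:1 pp4:1 pp5:1
P0: v2 -> pp4 = 193
P1: v2 -> pp2 = 13
P2: v2 -> pp2 = 13

Answer: 193 13 13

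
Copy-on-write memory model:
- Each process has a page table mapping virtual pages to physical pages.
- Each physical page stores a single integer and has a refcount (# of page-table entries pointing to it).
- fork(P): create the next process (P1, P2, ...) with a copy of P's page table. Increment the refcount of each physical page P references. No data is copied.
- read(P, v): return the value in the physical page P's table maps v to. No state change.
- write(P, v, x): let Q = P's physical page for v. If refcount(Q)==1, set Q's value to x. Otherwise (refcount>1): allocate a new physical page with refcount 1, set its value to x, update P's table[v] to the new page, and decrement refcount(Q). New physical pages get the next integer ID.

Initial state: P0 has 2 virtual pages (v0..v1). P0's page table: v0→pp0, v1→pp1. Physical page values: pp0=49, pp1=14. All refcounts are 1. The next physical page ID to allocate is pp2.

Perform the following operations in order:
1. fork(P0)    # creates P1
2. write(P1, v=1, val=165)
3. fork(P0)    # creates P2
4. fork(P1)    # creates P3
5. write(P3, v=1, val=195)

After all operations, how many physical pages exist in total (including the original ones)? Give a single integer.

Answer: 4

Derivation:
Op 1: fork(P0) -> P1. 2 ppages; refcounts: pp0:2 pp1:2
Op 2: write(P1, v1, 165). refcount(pp1)=2>1 -> COPY to pp2. 3 ppages; refcounts: pp0:2 pp1:1 pp2:1
Op 3: fork(P0) -> P2. 3 ppages; refcounts: pp0:3 pp1:2 pp2:1
Op 4: fork(P1) -> P3. 3 ppages; refcounts: pp0:4 pp1:2 pp2:2
Op 5: write(P3, v1, 195). refcount(pp2)=2>1 -> COPY to pp3. 4 ppages; refcounts: pp0:4 pp1:2 pp2:1 pp3:1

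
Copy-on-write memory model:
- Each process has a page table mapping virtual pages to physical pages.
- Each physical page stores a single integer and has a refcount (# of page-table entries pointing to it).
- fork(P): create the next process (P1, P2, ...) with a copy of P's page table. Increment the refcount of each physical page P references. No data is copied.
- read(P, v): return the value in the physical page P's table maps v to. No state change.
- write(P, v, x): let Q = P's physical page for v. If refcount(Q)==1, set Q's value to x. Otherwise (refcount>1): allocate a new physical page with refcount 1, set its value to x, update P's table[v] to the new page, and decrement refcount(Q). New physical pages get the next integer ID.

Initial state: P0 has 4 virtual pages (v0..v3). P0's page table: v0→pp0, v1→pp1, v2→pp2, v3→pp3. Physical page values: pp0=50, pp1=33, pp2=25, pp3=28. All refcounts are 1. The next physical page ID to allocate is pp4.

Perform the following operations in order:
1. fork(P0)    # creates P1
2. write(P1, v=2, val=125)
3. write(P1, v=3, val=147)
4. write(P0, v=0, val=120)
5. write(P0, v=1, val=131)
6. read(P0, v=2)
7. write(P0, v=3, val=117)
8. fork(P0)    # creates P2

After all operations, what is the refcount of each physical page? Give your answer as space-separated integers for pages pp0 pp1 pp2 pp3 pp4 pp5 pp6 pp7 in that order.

Op 1: fork(P0) -> P1. 4 ppages; refcounts: pp0:2 pp1:2 pp2:2 pp3:2
Op 2: write(P1, v2, 125). refcount(pp2)=2>1 -> COPY to pp4. 5 ppages; refcounts: pp0:2 pp1:2 pp2:1 pp3:2 pp4:1
Op 3: write(P1, v3, 147). refcount(pp3)=2>1 -> COPY to pp5. 6 ppages; refcounts: pp0:2 pp1:2 pp2:1 pp3:1 pp4:1 pp5:1
Op 4: write(P0, v0, 120). refcount(pp0)=2>1 -> COPY to pp6. 7 ppages; refcounts: pp0:1 pp1:2 pp2:1 pp3:1 pp4:1 pp5:1 pp6:1
Op 5: write(P0, v1, 131). refcount(pp1)=2>1 -> COPY to pp7. 8 ppages; refcounts: pp0:1 pp1:1 pp2:1 pp3:1 pp4:1 pp5:1 pp6:1 pp7:1
Op 6: read(P0, v2) -> 25. No state change.
Op 7: write(P0, v3, 117). refcount(pp3)=1 -> write in place. 8 ppages; refcounts: pp0:1 pp1:1 pp2:1 pp3:1 pp4:1 pp5:1 pp6:1 pp7:1
Op 8: fork(P0) -> P2. 8 ppages; refcounts: pp0:1 pp1:1 pp2:2 pp3:2 pp4:1 pp5:1 pp6:2 pp7:2

Answer: 1 1 2 2 1 1 2 2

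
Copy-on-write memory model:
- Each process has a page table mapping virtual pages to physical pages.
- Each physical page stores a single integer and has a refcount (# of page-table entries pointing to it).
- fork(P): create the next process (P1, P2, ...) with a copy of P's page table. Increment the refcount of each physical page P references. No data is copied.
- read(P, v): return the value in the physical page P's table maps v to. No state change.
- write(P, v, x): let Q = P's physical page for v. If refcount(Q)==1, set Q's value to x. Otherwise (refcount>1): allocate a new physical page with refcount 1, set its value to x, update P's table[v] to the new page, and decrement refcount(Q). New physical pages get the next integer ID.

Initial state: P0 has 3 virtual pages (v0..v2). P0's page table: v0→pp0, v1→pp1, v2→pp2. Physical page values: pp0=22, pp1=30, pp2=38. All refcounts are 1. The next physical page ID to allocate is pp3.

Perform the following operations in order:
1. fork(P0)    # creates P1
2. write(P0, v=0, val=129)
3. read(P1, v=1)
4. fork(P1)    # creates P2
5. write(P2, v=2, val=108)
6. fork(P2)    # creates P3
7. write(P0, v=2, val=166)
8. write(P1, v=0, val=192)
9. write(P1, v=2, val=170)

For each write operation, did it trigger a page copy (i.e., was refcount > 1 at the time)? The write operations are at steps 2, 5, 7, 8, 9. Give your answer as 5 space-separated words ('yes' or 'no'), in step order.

Op 1: fork(P0) -> P1. 3 ppages; refcounts: pp0:2 pp1:2 pp2:2
Op 2: write(P0, v0, 129). refcount(pp0)=2>1 -> COPY to pp3. 4 ppages; refcounts: pp0:1 pp1:2 pp2:2 pp3:1
Op 3: read(P1, v1) -> 30. No state change.
Op 4: fork(P1) -> P2. 4 ppages; refcounts: pp0:2 pp1:3 pp2:3 pp3:1
Op 5: write(P2, v2, 108). refcount(pp2)=3>1 -> COPY to pp4. 5 ppages; refcounts: pp0:2 pp1:3 pp2:2 pp3:1 pp4:1
Op 6: fork(P2) -> P3. 5 ppages; refcounts: pp0:3 pp1:4 pp2:2 pp3:1 pp4:2
Op 7: write(P0, v2, 166). refcount(pp2)=2>1 -> COPY to pp5. 6 ppages; refcounts: pp0:3 pp1:4 pp2:1 pp3:1 pp4:2 pp5:1
Op 8: write(P1, v0, 192). refcount(pp0)=3>1 -> COPY to pp6. 7 ppages; refcounts: pp0:2 pp1:4 pp2:1 pp3:1 pp4:2 pp5:1 pp6:1
Op 9: write(P1, v2, 170). refcount(pp2)=1 -> write in place. 7 ppages; refcounts: pp0:2 pp1:4 pp2:1 pp3:1 pp4:2 pp5:1 pp6:1

yes yes yes yes no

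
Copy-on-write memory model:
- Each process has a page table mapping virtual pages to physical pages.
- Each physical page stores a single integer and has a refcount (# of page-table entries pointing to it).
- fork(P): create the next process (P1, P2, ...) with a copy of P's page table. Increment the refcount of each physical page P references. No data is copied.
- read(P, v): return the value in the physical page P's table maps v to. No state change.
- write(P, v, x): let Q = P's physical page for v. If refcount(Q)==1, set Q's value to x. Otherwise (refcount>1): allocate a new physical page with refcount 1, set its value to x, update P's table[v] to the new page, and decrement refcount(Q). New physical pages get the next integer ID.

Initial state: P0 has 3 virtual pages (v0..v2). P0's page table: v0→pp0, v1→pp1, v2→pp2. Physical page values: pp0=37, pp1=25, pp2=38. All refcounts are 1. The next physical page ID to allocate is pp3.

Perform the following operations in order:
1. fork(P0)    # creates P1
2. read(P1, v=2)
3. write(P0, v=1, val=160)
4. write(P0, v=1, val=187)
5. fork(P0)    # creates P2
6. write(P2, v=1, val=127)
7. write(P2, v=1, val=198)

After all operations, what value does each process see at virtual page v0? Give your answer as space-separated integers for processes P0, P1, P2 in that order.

Answer: 37 37 37

Derivation:
Op 1: fork(P0) -> P1. 3 ppages; refcounts: pp0:2 pp1:2 pp2:2
Op 2: read(P1, v2) -> 38. No state change.
Op 3: write(P0, v1, 160). refcount(pp1)=2>1 -> COPY to pp3. 4 ppages; refcounts: pp0:2 pp1:1 pp2:2 pp3:1
Op 4: write(P0, v1, 187). refcount(pp3)=1 -> write in place. 4 ppages; refcounts: pp0:2 pp1:1 pp2:2 pp3:1
Op 5: fork(P0) -> P2. 4 ppages; refcounts: pp0:3 pp1:1 pp2:3 pp3:2
Op 6: write(P2, v1, 127). refcount(pp3)=2>1 -> COPY to pp4. 5 ppages; refcounts: pp0:3 pp1:1 pp2:3 pp3:1 pp4:1
Op 7: write(P2, v1, 198). refcount(pp4)=1 -> write in place. 5 ppages; refcounts: pp0:3 pp1:1 pp2:3 pp3:1 pp4:1
P0: v0 -> pp0 = 37
P1: v0 -> pp0 = 37
P2: v0 -> pp0 = 37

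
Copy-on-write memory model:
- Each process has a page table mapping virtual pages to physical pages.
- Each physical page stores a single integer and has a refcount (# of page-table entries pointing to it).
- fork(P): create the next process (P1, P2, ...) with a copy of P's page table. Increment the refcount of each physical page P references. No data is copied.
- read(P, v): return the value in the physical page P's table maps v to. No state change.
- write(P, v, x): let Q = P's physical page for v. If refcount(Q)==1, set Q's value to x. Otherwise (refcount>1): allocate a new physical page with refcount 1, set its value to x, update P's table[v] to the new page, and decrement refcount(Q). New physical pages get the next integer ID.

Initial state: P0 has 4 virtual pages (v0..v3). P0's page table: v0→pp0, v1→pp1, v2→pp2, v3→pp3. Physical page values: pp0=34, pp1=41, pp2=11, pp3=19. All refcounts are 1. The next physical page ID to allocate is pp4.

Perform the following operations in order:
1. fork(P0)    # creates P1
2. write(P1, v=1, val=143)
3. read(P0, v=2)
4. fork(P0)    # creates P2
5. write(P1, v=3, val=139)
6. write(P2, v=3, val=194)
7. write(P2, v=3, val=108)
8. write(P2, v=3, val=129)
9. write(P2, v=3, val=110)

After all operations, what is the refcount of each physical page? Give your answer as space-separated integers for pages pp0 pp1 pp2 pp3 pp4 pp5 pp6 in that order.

Answer: 3 2 3 1 1 1 1

Derivation:
Op 1: fork(P0) -> P1. 4 ppages; refcounts: pp0:2 pp1:2 pp2:2 pp3:2
Op 2: write(P1, v1, 143). refcount(pp1)=2>1 -> COPY to pp4. 5 ppages; refcounts: pp0:2 pp1:1 pp2:2 pp3:2 pp4:1
Op 3: read(P0, v2) -> 11. No state change.
Op 4: fork(P0) -> P2. 5 ppages; refcounts: pp0:3 pp1:2 pp2:3 pp3:3 pp4:1
Op 5: write(P1, v3, 139). refcount(pp3)=3>1 -> COPY to pp5. 6 ppages; refcounts: pp0:3 pp1:2 pp2:3 pp3:2 pp4:1 pp5:1
Op 6: write(P2, v3, 194). refcount(pp3)=2>1 -> COPY to pp6. 7 ppages; refcounts: pp0:3 pp1:2 pp2:3 pp3:1 pp4:1 pp5:1 pp6:1
Op 7: write(P2, v3, 108). refcount(pp6)=1 -> write in place. 7 ppages; refcounts: pp0:3 pp1:2 pp2:3 pp3:1 pp4:1 pp5:1 pp6:1
Op 8: write(P2, v3, 129). refcount(pp6)=1 -> write in place. 7 ppages; refcounts: pp0:3 pp1:2 pp2:3 pp3:1 pp4:1 pp5:1 pp6:1
Op 9: write(P2, v3, 110). refcount(pp6)=1 -> write in place. 7 ppages; refcounts: pp0:3 pp1:2 pp2:3 pp3:1 pp4:1 pp5:1 pp6:1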